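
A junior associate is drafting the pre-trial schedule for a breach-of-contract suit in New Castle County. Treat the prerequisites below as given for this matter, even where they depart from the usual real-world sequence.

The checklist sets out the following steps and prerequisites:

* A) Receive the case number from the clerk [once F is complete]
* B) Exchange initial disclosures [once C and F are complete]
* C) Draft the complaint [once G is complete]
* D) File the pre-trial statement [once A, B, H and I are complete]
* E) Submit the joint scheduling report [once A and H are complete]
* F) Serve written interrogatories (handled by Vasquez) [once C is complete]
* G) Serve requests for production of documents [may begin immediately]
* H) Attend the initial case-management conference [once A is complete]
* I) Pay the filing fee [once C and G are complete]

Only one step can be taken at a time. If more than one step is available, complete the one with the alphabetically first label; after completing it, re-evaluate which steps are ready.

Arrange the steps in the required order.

G, C, F, A, B, H, E, I, D

G has no prerequisites → G first.
C needed G, now all done → C.
Ready: F and I. F has the earlier label → F.
A, B and I are all available; A has the earlier label → A.
Now B, H and I have their prerequisites met. B has the earlier label, so B next.
Now H and I have their prerequisites met. H has the earlier label, so H next.
Ready: E and I. E has the earlier label → E.
That leaves I as the only ready step → I.
That leaves D as the only ready step → D.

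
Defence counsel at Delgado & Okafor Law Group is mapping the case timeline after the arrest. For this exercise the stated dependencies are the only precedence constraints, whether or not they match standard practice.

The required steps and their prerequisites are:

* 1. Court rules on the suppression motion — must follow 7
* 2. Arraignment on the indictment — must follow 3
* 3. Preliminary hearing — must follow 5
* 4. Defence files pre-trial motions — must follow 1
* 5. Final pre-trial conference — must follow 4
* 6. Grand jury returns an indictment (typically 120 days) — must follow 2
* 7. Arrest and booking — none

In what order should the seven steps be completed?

7 → 1 → 4 → 5 → 3 → 2 → 6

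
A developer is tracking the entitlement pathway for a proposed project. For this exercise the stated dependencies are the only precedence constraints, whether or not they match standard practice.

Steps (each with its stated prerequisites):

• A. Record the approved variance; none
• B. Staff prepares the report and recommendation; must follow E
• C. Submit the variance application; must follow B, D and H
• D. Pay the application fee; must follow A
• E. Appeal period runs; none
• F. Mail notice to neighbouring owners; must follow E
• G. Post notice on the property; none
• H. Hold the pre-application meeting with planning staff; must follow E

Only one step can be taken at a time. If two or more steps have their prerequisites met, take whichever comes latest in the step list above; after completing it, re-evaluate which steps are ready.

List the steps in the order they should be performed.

G, E, H, F, B, A, D, C

Nothing is required for G, E and A. G is listed later → G first.
E and A are both available; E is listed later → E.
H, F and B now also ready, so the ready set is {H, F, B, A}; H is listed later → H.
F, B and A are all available; F is listed later → F.
B and A are both available; B is listed later → B.
That leaves A as the only ready step → A.
That leaves D as the only ready step → D.
C needed H, D and B, now all done → C.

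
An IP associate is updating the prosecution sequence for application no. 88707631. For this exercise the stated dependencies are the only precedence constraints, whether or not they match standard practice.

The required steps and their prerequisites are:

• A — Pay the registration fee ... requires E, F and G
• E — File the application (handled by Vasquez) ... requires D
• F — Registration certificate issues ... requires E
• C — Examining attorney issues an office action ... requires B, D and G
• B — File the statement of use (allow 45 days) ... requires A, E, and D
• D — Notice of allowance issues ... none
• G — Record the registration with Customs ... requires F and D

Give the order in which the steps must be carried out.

Only D has no prerequisites, so it is first.
That leaves E as the only ready step → E.
F is the only step now ready → F.
Next only G has its prerequisites met → G.
A is the only step now ready → A.
B needed A, E and D, now all done → B.
That leaves C as the only ready step → C.

D, E, F, G, A, B, C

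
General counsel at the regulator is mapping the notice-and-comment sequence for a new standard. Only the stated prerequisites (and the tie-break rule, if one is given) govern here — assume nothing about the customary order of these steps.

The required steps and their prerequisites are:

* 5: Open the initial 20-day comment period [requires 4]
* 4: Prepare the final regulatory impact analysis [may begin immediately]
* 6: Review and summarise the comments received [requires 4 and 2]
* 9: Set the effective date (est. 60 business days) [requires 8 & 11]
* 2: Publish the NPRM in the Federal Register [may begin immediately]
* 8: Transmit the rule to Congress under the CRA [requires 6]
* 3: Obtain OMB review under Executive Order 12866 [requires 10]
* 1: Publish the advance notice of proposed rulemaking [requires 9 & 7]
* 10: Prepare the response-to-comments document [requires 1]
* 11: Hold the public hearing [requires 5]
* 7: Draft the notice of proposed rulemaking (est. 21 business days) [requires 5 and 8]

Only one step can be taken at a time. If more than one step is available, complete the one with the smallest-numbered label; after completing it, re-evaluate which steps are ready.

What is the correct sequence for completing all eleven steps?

2 → 4 → 5 → 6 → 8 → 7 → 11 → 9 → 1 → 10 → 3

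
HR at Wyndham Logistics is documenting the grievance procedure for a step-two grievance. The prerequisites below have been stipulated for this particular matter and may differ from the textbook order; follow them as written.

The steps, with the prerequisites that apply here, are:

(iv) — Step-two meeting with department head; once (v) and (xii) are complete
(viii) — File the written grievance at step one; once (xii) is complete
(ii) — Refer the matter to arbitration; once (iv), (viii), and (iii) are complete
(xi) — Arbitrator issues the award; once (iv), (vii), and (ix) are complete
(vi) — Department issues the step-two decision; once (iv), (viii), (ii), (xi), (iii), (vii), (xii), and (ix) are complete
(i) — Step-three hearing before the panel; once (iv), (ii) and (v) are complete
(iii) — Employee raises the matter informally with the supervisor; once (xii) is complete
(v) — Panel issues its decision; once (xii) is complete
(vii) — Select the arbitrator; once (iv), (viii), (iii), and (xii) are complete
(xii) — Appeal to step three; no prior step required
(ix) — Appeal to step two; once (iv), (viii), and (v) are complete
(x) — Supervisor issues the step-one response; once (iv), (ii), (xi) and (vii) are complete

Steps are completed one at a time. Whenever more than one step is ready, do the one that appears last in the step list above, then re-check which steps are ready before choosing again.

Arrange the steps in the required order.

(xii) (v) (iii) (viii) (iv) (ix) (vii) (xi) (ii) (x) (i) (vi)

Only (xii) has no prerequisites, so it is first.
(v), (iii) and (viii) are all available; (v) is listed later → (v).
Ready: (iii), (viii) and (iv). (iii) is listed later → (iii).
(viii) and (iv) are both available; (viii) is listed later → (viii).
(iv) is the only step now ready → (iv).
Now (ix), (vii) and (ii) have their prerequisites met. (ix) is listed later, so (ix) next.
(vii) and (ii) are both available; (vii) is listed later → (vii).
(xi) now also ready, so the ready set is {(xi), (ii)}; (xi) is listed later → (xi).
That leaves (ii) as the only ready step → (ii).
(x), (i) and (vi) are all available; (x) is listed later → (x).
Ready: (i) and (vi). (i) is listed later → (i).
Next only (vi) has its prerequisites met → (vi).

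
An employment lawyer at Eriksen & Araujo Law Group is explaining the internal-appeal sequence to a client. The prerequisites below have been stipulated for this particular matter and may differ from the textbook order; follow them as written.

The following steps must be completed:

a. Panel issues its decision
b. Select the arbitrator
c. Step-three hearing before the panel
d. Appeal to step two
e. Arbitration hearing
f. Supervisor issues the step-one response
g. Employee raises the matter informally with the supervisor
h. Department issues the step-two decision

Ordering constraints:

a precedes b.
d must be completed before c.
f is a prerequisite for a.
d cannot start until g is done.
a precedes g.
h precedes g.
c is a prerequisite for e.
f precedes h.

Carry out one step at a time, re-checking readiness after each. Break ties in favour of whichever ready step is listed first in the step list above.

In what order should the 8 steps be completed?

f → a → b → h → g → d → c → e

f has no prerequisites → f first.
a and h are both available; a is listed earlier → a.
b now also ready, so the ready set is {b, h}; b is listed earlier → b.
h needed f, now all done → h.
Next only g has its prerequisites met → g.
d needed g, now all done → d.
That leaves c as the only ready step → c.
Next only e has its prerequisites met → e.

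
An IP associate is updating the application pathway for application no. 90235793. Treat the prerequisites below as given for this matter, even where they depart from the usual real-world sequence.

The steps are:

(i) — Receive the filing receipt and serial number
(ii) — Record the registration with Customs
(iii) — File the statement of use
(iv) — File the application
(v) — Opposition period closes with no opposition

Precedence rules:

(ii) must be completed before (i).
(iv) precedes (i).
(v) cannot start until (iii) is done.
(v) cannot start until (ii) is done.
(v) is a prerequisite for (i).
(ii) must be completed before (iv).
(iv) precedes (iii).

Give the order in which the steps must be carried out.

(ii) → (iv) → (iii) → (v) → (i)

(ii) is the only step with nothing outstanding, so it goes first.
(iv) is the only step now ready → (iv).
That leaves (iii) as the only ready step → (iii).
(v) needed (ii) and (iii), now all done → (v).
(i) needed (ii), (iv) and (v), now all done → (i).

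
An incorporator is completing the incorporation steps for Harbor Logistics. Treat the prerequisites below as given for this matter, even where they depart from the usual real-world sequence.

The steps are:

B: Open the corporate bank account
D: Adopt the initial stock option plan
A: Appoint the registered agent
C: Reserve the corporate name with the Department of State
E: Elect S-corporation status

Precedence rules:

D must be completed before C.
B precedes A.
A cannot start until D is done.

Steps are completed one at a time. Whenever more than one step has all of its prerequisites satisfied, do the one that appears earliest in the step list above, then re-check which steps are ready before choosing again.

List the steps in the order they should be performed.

B D A C E

B, D and E have no prerequisites; B is listed earlier, so B is first.
Ready: D and E. D is listed earlier → D.
Ready: A, C and E. A is listed earlier → A.
Now C and E have their prerequisites met. C is listed earlier, so C next.
E is the only step now ready → E.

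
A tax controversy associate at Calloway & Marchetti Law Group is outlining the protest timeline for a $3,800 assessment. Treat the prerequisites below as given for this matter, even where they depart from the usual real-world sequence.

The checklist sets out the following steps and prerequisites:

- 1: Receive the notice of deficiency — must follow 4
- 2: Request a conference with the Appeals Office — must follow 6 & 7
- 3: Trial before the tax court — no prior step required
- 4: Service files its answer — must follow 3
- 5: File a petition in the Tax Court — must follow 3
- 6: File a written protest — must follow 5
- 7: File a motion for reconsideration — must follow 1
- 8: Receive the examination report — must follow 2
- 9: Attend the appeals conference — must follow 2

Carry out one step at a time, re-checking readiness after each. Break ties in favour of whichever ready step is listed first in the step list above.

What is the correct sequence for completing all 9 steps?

3 has no prerequisites → 3 first.
4 and 5 are both available; 4 is listed earlier → 4.
1 now also ready, so the ready set is {1, 5}; 1 is listed earlier → 1.
7 now also ready, so the ready set is {5, 7}; 5 is listed earlier → 5.
6 now also ready, so the ready set is {6, 7}; 6 is listed earlier → 6.
That leaves 7 as the only ready step → 7.
Next only 2 has its prerequisites met → 2.
Now 8 and 9 have their prerequisites met. 8 is listed earlier, so 8 next.
9 needed 2, now all done → 9.

3, 4, 1, 5, 6, 7, 2, 8, 9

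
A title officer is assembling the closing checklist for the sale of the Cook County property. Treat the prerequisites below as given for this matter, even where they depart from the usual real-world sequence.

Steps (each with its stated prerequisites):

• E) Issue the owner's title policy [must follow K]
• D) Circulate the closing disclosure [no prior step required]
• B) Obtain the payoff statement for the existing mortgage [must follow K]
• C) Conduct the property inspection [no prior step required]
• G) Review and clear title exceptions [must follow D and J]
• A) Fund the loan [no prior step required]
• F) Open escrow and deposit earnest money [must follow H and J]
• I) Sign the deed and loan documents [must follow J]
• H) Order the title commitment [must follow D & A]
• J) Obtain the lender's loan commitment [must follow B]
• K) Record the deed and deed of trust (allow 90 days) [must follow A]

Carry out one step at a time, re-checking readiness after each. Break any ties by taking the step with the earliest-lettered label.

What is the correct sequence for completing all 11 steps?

A → C → D → H → K → B → E → J → F → G → I

Nothing is required for A, C and D. A has the earlier label → A first.
K now also ready, so the ready set is {C, D, K}; C has the earlier label → C.
D and K are both available; D has the earlier label → D.
H now also ready, so the ready set is {H, K}; H has the earlier label → H.
Next only K has its prerequisites met → K.
B and E are both available; B has the earlier label → B.
Ready: E and J. E has the earlier label → E.
That leaves J as the only ready step → J.
Now F, G and I have their prerequisites met. F has the earlier label, so F next.
Ready: G and I. G has the earlier label → G.
Next only I has its prerequisites met → I.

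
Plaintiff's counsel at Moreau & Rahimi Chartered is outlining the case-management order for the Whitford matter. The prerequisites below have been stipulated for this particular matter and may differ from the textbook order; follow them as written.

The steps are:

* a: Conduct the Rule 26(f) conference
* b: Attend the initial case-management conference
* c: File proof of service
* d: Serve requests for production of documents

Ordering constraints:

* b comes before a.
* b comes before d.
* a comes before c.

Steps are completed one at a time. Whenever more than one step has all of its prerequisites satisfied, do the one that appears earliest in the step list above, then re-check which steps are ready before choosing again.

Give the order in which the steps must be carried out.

b, a, c, d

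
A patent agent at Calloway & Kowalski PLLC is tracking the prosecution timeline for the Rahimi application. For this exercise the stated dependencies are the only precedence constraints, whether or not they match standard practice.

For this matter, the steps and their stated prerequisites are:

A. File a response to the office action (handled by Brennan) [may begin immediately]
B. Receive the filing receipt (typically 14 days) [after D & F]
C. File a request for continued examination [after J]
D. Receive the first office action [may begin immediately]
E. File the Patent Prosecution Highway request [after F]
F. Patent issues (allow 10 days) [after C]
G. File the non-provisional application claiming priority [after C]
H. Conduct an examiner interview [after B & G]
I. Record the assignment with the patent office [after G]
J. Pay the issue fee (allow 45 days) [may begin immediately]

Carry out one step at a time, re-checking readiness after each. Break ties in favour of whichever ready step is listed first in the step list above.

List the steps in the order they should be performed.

A, D and J have no prerequisites; A is listed earlier, so A is first.
Now D and J have their prerequisites met. D is listed earlier, so D next.
Next only J has its prerequisites met → J.
That leaves C as the only ready step → C.
F and G are both available; F is listed earlier → F.
B and E now also ready, so the ready set is {B, E, G}; B is listed earlier → B.
E and G are both available; E is listed earlier → E.
That leaves G as the only ready step → G.
Ready: H and I. H is listed earlier → H.
I needed G, now all done → I.

A, D, J, C, F, B, E, G, H, I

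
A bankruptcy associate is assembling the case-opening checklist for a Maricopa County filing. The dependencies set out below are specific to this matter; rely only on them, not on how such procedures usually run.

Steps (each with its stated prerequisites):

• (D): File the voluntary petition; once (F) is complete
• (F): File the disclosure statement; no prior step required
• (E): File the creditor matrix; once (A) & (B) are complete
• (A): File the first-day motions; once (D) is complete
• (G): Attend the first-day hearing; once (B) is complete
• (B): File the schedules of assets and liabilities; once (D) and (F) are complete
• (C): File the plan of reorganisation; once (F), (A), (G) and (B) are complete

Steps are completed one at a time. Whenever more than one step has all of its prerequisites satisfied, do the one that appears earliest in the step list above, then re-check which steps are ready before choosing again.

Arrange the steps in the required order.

Only (F) has no prerequisites, so it is first.
(D) needed (F), now all done → (D).
Ready: (A) and (B). (A) is listed earlier → (A).
Next only (B) has its prerequisites met → (B).
Ready: (E) and (G). (E) is listed earlier → (E).
That leaves (G) as the only ready step → (G).
Next only (C) has its prerequisites met → (C).

(F) (D) (A) (B) (E) (G) (C)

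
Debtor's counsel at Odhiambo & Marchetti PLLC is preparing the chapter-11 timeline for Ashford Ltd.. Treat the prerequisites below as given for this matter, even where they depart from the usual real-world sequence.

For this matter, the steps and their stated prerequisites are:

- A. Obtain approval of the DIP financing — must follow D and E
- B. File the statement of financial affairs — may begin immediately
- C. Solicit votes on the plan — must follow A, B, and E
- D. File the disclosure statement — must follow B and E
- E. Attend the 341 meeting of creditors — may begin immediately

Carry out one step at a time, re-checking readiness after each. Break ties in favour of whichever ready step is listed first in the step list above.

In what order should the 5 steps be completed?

B, E, D, A, C

Nothing is required for B and E. B is listed earlier → B first.
Next only E has its prerequisites met → E.
That leaves D as the only ready step → D.
A is the only step now ready → A.
That leaves C as the only ready step → C.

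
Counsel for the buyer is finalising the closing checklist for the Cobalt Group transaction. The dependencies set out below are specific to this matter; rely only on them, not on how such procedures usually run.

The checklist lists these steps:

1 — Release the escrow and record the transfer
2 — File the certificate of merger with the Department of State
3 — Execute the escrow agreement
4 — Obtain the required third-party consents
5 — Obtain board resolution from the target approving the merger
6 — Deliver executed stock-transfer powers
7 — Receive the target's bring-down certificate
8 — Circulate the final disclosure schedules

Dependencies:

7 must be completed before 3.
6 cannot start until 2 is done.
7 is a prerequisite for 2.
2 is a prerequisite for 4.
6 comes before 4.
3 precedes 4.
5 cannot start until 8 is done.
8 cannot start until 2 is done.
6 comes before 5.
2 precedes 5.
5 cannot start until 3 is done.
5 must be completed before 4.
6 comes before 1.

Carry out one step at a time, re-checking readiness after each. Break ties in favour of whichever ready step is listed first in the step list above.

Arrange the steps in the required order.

7 → 2 → 3 → 6 → 1 → 8 → 5 → 4

Only 7 has no prerequisites, so it is first.
2 and 3 are both available; 2 is listed earlier → 2.
Ready: 3, 6 and 8. 3 is listed earlier → 3.
Ready: 6 and 8. 6 is listed earlier → 6.
1 now also ready, so the ready set is {1, 8}; 1 is listed earlier → 1.
8 needed 2, now all done → 8.
5 needed 2, 3, 6 and 8, now all done → 5.
That leaves 4 as the only ready step → 4.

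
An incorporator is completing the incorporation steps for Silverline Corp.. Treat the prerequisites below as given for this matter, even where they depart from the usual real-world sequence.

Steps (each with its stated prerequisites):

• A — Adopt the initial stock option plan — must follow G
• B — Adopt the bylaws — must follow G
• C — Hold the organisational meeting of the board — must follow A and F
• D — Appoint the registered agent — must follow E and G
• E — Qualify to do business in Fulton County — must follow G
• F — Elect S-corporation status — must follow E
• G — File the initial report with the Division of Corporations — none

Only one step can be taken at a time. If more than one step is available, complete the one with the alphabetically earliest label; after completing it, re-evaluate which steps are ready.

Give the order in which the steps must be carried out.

G A B E D F C

Only G has no prerequisites, so it is first.
A, B and E are all available; A has the earlier label → A.
Now B and E have their prerequisites met. B has the earlier label, so B next.
E is the only step now ready → E.
D and F are both available; D has the earlier label → D.
Next only F has its prerequisites met → F.
C needed A and F, now all done → C.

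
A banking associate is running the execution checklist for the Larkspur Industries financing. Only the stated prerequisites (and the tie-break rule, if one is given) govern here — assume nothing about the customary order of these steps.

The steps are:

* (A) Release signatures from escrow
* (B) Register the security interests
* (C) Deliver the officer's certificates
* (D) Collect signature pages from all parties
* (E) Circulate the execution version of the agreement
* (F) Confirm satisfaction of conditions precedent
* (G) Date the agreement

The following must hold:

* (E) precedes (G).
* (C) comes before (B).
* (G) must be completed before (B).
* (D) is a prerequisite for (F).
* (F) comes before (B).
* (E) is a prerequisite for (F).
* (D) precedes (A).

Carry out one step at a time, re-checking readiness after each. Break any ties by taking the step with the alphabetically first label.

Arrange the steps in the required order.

(C), (D) and (E) have no prerequisites; (C) has the earlier label, so (C) is first.
(D) and (E) are both available; (D) has the earlier label → (D).
(A) now also ready, so the ready set is {(A), (E)}; (A) has the earlier label → (A).
Next only (E) has its prerequisites met → (E).
Ready: (F) and (G). (F) has the earlier label → (F).
Next only (G) has its prerequisites met → (G).
Next only (B) has its prerequisites met → (B).

(C) (D) (A) (E) (F) (G) (B)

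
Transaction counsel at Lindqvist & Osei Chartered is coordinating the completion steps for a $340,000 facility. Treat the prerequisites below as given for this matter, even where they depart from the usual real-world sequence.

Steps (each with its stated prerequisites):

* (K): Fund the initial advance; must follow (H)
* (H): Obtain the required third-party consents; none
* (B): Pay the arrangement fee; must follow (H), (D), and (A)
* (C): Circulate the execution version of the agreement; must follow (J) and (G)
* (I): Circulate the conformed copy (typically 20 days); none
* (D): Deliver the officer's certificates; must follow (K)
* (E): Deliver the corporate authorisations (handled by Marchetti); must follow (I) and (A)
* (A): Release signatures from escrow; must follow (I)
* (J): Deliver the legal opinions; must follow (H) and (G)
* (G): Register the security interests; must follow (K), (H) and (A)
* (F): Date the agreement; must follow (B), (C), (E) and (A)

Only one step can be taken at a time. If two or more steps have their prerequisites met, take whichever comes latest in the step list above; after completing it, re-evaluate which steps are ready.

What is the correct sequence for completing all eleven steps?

Nothing is required for (I) and (H). (I) is listed later → (I) first.
(A) and (H) are both available; (A) is listed later → (A).
Now (E) and (H) have their prerequisites met. (E) is listed later, so (E) next.
Next only (H) has its prerequisites met → (H).
Next only (K) has its prerequisites met → (K).
Now (G) and (D) have their prerequisites met. (G) is listed later, so (G) next.
(J) now also ready, so the ready set is {(J), (D)}; (J) is listed later → (J).
(D) and (C) are both available; (D) is listed later → (D).
(B) now also ready, so the ready set is {(C), (B)}; (C) is listed later → (C).
(B) needed (A), (D) and (H), now all done → (B).
That leaves (F) as the only ready step → (F).

(I) (A) (E) (H) (K) (G) (J) (D) (C) (B) (F)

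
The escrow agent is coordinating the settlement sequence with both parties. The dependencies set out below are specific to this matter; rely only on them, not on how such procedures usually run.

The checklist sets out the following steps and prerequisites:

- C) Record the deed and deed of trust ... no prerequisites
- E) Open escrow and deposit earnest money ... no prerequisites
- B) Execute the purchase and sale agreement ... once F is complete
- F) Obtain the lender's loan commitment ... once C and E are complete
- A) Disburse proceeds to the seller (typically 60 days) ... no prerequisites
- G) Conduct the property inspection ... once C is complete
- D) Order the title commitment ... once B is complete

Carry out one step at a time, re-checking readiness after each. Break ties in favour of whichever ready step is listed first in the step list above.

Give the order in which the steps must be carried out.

C → E → F → B → A → G → D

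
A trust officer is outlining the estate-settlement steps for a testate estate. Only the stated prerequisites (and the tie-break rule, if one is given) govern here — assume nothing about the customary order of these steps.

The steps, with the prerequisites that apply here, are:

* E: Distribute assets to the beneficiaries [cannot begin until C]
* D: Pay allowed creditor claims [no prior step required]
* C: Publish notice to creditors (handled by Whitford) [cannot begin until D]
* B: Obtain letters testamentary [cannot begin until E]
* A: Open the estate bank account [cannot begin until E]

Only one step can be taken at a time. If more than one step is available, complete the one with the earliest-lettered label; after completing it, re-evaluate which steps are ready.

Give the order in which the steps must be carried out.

D → C → E → A → B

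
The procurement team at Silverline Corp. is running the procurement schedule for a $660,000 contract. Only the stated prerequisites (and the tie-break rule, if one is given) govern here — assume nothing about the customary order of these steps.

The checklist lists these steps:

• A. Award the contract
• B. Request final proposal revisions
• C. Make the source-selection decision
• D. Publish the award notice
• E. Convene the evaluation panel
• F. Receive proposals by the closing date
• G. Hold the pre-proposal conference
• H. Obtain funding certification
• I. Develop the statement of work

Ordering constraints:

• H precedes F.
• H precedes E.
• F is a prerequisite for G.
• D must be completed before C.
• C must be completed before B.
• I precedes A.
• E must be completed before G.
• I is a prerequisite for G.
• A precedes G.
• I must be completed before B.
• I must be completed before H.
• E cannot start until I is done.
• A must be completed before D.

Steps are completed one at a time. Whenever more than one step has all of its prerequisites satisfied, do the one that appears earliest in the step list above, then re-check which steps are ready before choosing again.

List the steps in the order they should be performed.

I A D C B H E F G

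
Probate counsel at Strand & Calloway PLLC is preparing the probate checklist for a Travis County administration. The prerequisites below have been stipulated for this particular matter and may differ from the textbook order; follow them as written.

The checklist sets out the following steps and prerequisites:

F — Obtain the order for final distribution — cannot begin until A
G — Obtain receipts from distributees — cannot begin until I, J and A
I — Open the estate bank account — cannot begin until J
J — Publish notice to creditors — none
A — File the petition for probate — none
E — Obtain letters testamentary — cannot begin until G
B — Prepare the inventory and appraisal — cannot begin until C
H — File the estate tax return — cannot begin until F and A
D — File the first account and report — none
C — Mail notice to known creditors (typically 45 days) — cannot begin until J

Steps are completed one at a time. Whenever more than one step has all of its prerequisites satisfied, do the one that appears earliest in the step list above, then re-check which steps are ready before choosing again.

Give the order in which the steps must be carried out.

J → I → A → F → G → E → H → D → C → B

J, A and D have no prerequisites; J is listed earlier, so J is first.
I and C now also ready, so the ready set is {I, A, D, C}; I is listed earlier → I.
Now A, D and C have their prerequisites met. A is listed earlier, so A next.
F and G now also ready, so the ready set is {F, G, D, C}; F is listed earlier → F.
H now also ready, so the ready set is {G, H, D, C}; G is listed earlier → G.
Ready: E, H, D and C. E is listed earlier → E.
H, D and C are all available; H is listed earlier → H.
Now D and C have their prerequisites met. D is listed earlier, so D next.
That leaves C as the only ready step → C.
B needed C, now all done → B.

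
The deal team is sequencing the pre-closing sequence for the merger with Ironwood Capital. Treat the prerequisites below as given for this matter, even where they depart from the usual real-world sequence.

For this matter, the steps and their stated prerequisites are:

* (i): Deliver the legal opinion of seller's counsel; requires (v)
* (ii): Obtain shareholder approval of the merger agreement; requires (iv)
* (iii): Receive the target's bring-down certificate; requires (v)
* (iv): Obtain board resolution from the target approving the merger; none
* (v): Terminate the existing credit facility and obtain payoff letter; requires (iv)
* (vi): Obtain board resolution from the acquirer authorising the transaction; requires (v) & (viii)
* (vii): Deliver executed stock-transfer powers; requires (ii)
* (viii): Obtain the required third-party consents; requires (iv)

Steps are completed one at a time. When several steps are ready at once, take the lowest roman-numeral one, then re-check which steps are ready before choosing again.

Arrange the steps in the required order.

(iv) is the only step with nothing outstanding, so it goes first.
(ii), (v) and (viii) are all available; (ii) has the earlier label → (ii).
(v), (vii) and (viii) are all available; (v) has the earlier label → (v).
Ready: (i), (iii), (vii) and (viii). (i) has the earlier label → (i).
Now (iii), (vii) and (viii) have their prerequisites met. (iii) has the earlier label, so (iii) next.
(vii) and (viii) are both available; (vii) has the earlier label → (vii).
(viii) needed (iv), now all done → (viii).
(vi) needed (v) and (viii), now all done → (vi).

(iv), (ii), (v), (i), (iii), (vii), (viii), (vi)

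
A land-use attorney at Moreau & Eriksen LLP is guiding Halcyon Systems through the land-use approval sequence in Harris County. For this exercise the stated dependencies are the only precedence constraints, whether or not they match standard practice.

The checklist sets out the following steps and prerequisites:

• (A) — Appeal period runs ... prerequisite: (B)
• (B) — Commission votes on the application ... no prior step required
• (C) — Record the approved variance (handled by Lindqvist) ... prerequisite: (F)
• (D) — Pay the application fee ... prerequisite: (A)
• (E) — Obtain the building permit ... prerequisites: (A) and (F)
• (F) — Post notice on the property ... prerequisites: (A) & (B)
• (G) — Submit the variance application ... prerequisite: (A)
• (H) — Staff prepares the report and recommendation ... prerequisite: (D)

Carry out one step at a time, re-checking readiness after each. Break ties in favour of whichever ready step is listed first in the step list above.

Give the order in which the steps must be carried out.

(B) (A) (D) (F) (C) (E) (G) (H)

(B) has no prerequisites → (B) first.
(A) needed (B), now all done → (A).
Now (D), (F) and (G) have their prerequisites met. (D) is listed earlier, so (D) next.
(H) now also ready, so the ready set is {(F), (G), (H)}; (F) is listed earlier → (F).
Ready: (C), (E), (G) and (H). (C) is listed earlier → (C).
Now (E), (G) and (H) have their prerequisites met. (E) is listed earlier, so (E) next.
Ready: (G) and (H). (G) is listed earlier → (G).
That leaves (H) as the only ready step → (H).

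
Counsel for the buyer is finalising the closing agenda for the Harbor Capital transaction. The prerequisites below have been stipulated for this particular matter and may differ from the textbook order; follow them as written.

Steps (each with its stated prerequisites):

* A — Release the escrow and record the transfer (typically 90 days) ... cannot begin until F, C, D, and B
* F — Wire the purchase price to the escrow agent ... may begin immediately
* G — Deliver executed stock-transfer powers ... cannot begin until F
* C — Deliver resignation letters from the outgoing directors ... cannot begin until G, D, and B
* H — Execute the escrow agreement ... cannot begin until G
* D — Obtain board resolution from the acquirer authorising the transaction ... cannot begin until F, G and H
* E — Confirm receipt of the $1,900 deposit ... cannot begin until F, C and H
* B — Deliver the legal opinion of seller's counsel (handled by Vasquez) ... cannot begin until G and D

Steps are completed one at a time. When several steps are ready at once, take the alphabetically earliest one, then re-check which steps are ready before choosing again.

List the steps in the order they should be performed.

F → G → H → D → B → C → A → E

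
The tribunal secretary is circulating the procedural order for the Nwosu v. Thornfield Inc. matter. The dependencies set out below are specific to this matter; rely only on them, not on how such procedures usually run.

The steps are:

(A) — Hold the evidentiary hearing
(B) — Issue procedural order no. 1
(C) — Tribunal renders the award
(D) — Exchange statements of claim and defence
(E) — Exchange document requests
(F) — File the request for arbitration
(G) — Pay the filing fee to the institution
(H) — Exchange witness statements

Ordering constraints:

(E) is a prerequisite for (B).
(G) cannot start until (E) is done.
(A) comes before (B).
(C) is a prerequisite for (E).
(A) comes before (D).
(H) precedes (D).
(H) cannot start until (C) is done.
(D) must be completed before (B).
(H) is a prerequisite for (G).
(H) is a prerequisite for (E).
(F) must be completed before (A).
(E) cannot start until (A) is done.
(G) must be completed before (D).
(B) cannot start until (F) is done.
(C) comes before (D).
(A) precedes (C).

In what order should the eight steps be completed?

(F), (A), (C), (H), (E), (G), (D), (B)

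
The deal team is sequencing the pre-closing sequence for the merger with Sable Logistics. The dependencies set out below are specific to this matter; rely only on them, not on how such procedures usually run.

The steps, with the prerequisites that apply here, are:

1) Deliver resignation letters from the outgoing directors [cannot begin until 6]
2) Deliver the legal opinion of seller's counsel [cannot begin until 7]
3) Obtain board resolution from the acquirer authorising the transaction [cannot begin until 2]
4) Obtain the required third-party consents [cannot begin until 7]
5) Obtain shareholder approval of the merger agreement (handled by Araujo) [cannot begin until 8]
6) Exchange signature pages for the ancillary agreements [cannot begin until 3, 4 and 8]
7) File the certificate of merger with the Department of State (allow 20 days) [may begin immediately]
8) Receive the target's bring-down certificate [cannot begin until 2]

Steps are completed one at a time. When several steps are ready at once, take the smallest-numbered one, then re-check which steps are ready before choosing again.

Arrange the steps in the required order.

7 has no prerequisites → 7 first.
Ready: 2 and 4. 2 has the earlier label → 2.
3, 4 and 8 are all available; 3 has the earlier label → 3.
Ready: 4 and 8. 4 has the earlier label → 4.
8 is the only step now ready → 8.
Ready: 5 and 6. 5 has the earlier label → 5.
6 is the only step now ready → 6.
That leaves 1 as the only ready step → 1.

7 → 2 → 3 → 4 → 8 → 5 → 6 → 1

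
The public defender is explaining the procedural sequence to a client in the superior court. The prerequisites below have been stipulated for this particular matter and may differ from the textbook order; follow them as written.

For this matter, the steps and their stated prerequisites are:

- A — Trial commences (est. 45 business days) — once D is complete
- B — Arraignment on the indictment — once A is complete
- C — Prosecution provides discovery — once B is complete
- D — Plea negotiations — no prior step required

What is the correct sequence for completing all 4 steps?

D has no prerequisites → D first.
A needed D, now all done → A.
B needed A, now all done → B.
Next only C has its prerequisites met → C.

D → A → B → C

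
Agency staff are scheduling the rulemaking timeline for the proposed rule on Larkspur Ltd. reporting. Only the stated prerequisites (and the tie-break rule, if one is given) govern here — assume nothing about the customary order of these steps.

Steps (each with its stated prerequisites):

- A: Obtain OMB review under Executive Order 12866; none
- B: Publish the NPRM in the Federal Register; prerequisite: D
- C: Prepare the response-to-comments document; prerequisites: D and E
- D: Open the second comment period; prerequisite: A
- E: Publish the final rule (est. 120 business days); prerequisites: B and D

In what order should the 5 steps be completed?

A, D, B, E, C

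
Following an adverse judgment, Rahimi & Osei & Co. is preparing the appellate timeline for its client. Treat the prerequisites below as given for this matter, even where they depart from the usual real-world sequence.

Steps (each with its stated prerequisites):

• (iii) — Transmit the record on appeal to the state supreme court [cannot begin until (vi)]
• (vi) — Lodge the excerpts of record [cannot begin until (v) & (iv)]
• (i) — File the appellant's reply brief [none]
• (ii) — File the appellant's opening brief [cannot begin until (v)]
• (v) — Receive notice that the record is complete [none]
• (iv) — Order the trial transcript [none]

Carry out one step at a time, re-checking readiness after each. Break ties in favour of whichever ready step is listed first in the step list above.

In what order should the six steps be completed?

(i), (v), (ii), (iv), (vi), (iii)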